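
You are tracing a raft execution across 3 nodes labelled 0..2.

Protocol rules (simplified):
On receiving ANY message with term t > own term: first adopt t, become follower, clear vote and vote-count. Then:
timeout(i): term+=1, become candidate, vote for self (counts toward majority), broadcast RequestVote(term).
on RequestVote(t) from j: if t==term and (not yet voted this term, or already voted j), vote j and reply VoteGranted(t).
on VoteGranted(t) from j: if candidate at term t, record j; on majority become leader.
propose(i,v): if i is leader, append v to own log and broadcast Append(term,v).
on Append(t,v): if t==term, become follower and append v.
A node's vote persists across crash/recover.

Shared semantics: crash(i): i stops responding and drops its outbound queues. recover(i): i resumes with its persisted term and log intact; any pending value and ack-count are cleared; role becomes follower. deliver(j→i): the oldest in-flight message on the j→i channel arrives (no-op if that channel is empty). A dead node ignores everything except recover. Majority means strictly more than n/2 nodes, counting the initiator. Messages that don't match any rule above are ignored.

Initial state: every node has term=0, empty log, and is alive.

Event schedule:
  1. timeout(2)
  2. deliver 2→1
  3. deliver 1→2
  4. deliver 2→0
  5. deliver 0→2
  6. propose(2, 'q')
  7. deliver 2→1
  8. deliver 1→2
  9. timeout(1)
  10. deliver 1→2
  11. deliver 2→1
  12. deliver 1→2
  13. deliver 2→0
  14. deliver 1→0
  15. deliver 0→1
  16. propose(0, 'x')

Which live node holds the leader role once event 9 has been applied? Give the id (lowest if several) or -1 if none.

2

e1 timeout(2): 2[cand,t=1,-]
e2 deliver 2→1: 1[foll,t=1,-]
e3 deliver 1→2: 2[lead,t=1,-]
e4 deliver 2→0: 0[foll,t=1,-]
e5 deliver 0→2: ·
e6 propose(2,'q'): 2[lead,t=1,q]
e7 deliver 2→1: 1[foll,t=1,q]
e8 deliver 1→2: ·
e9 timeout(1): 1[cand,t=2,q]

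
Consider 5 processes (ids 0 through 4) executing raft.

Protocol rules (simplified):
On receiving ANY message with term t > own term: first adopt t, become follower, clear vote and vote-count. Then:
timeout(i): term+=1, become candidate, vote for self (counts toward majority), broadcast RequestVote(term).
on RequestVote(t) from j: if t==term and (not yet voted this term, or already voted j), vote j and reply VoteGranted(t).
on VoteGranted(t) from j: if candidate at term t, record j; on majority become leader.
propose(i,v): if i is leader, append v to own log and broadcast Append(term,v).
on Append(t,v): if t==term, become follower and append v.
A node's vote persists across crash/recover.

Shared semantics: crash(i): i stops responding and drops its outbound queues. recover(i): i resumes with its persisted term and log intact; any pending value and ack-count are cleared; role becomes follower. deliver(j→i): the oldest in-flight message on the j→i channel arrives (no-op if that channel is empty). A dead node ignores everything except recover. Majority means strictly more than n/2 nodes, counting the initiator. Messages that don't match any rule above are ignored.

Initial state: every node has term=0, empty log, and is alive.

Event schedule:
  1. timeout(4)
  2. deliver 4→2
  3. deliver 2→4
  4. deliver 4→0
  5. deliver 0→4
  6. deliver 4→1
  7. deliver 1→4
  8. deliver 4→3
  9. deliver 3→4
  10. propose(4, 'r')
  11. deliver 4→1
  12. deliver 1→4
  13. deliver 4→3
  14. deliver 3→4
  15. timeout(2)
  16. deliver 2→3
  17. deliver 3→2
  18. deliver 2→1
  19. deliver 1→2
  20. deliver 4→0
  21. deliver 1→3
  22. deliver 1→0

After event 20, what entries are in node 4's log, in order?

e1 timeout(4): 4[cand,t=1,-]
e2 deliver 4→2: 2[foll,t=1,-]
e3 deliver 2→4: ·
e4 deliver 4→0: 0[foll,t=1,-]
e5 deliver 0→4: 4[lead,t=1,-]
e6 deliver 4→1: 1[foll,t=1,-]
e7 deliver 1→4: ·
e8 deliver 4→3: 3[foll,t=1,-]
e9 deliver 3→4: ·
e10 propose(4,'r'): 4[lead,t=1,r]
e11 deliver 4→1: 1[foll,t=1,r]
e12 deliver 1→4: ·
e13 deliver 4→3: 3[foll,t=1,r]
e14 deliver 3→4: ·
e15 timeout(2): 2[cand,t=2,-]
e16 deliver 2→3: 3[foll,t=2,r]
e17 deliver 3→2: ·
e18 deliver 2→1: 1[foll,t=2,r]
e19 deliver 1→2: 2[lead,t=2,-]
e20 deliver 4→0: 0[foll,t=1,r]

r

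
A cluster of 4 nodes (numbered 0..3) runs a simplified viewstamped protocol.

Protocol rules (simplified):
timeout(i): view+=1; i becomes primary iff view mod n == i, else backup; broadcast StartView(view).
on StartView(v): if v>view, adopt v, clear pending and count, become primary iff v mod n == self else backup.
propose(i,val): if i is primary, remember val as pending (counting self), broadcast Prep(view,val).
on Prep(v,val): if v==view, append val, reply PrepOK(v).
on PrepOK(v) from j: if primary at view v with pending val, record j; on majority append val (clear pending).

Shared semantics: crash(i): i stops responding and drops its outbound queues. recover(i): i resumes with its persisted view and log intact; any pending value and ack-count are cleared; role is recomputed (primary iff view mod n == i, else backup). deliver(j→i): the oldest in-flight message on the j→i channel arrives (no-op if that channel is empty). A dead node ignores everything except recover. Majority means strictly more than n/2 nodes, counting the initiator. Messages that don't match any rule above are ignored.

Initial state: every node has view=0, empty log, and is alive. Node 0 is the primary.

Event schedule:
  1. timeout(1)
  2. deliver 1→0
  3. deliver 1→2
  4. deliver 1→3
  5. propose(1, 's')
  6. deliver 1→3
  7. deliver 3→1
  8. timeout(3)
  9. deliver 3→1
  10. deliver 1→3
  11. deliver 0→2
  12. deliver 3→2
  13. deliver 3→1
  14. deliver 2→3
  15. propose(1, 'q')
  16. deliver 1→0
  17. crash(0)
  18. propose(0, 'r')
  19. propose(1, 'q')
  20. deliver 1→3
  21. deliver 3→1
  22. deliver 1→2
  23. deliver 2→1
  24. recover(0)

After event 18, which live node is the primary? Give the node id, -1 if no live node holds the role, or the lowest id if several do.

step 1 timeout(1): 1={prim,v=1,log=-}
step 2 deliver 1→0: 0={back,v=1,log=-}
step 3 deliver 1→2: 2={back,v=1,log=-}
step 4 deliver 1→3: 3={back,v=1,log=-}
step 5 propose(1,'s'): —
step 6 deliver 1→3: 3={back,v=1,log=s}
step 7 deliver 3→1: —
step 8 timeout(3): 3={back,v=2,log=s}
step 9 deliver 3→1: 1={back,v=2,log=-}
step 10 deliver 1→3: —
step 11 deliver 0→2: —
step 12 deliver 3→2: 2={prim,v=2,log=-}
step 13 deliver 3→1: —
step 14 deliver 2→3: —
step 15 propose(1,'q'): —
step 16 deliver 1→0: 0={back,v=1,log=s}
step 17 crash(0): 0={✗back,v=1,log=s}
step 18 propose(0,'r'): —

2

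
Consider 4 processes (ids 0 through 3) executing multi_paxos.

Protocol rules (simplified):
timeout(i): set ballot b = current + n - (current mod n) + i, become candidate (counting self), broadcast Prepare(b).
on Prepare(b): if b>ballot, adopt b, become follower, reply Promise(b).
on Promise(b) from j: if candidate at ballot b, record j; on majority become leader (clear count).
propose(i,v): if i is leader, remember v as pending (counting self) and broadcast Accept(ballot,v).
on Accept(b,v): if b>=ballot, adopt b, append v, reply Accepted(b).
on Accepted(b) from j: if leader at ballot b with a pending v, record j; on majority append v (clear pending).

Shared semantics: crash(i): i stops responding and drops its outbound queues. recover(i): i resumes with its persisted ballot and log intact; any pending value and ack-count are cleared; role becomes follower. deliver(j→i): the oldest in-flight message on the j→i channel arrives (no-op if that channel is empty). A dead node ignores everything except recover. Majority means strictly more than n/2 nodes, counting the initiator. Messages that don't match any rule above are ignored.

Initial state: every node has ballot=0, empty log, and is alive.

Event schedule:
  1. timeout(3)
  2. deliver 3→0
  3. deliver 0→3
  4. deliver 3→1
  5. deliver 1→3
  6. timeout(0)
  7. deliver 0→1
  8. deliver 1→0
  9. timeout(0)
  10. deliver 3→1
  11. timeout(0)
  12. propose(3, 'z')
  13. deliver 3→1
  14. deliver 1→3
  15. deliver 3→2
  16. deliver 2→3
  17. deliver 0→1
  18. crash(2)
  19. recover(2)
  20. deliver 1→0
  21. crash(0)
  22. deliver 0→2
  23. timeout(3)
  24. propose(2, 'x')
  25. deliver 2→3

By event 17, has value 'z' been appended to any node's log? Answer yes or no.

no

after 1 — timeout(3): n3:cand/b7/[-]
after 2 — deliver 3→0: n0:foll/b7/[-]
after 3 — deliver 0→3: ·
after 4 — deliver 3→1: n1:foll/b7/[-]
after 5 — deliver 1→3: n3:lead/b7/[-]
after 6 — timeout(0): n0:cand/b8/[-]
after 7 — deliver 0→1: n1:foll/b8/[-]
after 8 — deliver 1→0: ·
after 9 — timeout(0): n0:cand/b12/[-]
after 10 — deliver 3→1: ·
after 11 — timeout(0): n0:cand/b16/[-]
after 12 — propose(3,'z'): ·
after 13 — deliver 3→1: ·
after 14 — deliver 1→3: ·
after 15 — deliver 3→2: n2:foll/b7/[-]
after 16 — deliver 2→3: ·
after 17 — deliver 0→1: n1:foll/b12/[-]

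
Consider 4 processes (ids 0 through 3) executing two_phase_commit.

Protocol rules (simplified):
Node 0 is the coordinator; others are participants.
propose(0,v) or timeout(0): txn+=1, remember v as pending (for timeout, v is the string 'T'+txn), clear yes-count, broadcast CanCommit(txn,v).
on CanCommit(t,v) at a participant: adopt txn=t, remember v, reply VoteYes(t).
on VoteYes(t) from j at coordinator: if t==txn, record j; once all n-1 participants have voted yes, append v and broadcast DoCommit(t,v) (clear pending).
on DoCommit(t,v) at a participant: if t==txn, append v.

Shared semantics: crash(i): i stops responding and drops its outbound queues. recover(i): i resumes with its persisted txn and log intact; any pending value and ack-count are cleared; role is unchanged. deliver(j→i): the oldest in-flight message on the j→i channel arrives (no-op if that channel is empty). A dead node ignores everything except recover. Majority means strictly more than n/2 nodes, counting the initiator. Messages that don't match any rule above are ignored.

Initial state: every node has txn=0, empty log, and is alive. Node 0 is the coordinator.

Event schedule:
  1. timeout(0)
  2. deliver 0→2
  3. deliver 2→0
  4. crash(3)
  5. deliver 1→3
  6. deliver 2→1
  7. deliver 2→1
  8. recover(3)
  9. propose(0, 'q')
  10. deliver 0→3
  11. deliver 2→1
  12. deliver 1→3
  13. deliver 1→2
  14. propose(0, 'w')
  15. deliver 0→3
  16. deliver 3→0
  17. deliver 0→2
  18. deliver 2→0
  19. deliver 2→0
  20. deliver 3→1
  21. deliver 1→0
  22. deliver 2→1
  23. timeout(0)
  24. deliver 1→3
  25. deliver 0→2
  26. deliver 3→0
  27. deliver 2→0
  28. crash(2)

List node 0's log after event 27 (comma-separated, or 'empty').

[1] timeout(0) → N0(coor t1 [-])
[2] deliver 0→2 → N2(part t1 [-])
[3] deliver 2→0 → ∅
[4] crash(3) → N3(✗part t0 [-])
[5] deliver 1→3 → ∅
[6] deliver 2→1 → ∅
[7] deliver 2→1 → ∅
[8] recover(3) → N3(part t0 [-])
[9] propose(0,'q') → N0(coor t2 [-])
[10] deliver 0→3 → N3(part t1 [-])
[11] deliver 2→1 → ∅
[12] deliver 1→3 → ∅
[13] deliver 1→2 → ∅
[14] propose(0,'w') → N0(coor t3 [-])
[15] deliver 0→3 → N3(part t2 [-])
[16] deliver 3→0 → ∅
[17] deliver 0→2 → N2(part t2 [-])
[18] deliver 2→0 → ∅
[19] deliver 2→0 → ∅
[20] deliver 3→1 → ∅
[21] deliver 1→0 → ∅
[22] deliver 2→1 → ∅
[23] timeout(0) → N0(coor t4 [-])
[24] deliver 1→3 → ∅
[25] deliver 0→2 → N2(part t3 [-])
[26] deliver 3→0 → ∅
[27] deliver 2→0 → ∅

empty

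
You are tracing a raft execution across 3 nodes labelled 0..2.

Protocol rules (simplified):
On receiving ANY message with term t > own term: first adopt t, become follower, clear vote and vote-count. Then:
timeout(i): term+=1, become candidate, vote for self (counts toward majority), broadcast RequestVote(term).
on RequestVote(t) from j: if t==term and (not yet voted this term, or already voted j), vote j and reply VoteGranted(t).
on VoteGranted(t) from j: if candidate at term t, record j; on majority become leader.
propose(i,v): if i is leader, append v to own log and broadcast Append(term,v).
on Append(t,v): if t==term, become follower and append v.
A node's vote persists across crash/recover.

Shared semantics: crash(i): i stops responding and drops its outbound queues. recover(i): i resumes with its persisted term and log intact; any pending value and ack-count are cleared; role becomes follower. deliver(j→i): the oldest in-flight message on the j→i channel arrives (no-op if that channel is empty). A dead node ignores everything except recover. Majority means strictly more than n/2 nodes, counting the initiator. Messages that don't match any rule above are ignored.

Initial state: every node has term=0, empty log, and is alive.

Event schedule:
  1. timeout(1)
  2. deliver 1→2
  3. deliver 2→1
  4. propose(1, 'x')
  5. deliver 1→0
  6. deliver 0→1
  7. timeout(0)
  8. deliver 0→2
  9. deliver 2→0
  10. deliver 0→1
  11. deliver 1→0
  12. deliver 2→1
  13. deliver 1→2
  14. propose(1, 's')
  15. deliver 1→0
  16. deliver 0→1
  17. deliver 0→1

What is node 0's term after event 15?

e1 timeout(1): 1[cand,t=1,-]
e2 deliver 1→2: 2[foll,t=1,-]
e3 deliver 2→1: 1[lead,t=1,-]
e4 propose(1,'x'): 1[lead,t=1,x]
e5 deliver 1→0: 0[foll,t=1,-]
e6 deliver 0→1: ·
e7 timeout(0): 0[cand,t=2,-]
e8 deliver 0→2: 2[foll,t=2,-]
e9 deliver 2→0: 0[lead,t=2,-]
e10 deliver 0→1: 1[foll,t=2,x]
e11 deliver 1→0: ·
e12 deliver 2→1: ·
e13 deliver 1→2: ·
e14 propose(1,'s'): ·
e15 deliver 1→0: ·

2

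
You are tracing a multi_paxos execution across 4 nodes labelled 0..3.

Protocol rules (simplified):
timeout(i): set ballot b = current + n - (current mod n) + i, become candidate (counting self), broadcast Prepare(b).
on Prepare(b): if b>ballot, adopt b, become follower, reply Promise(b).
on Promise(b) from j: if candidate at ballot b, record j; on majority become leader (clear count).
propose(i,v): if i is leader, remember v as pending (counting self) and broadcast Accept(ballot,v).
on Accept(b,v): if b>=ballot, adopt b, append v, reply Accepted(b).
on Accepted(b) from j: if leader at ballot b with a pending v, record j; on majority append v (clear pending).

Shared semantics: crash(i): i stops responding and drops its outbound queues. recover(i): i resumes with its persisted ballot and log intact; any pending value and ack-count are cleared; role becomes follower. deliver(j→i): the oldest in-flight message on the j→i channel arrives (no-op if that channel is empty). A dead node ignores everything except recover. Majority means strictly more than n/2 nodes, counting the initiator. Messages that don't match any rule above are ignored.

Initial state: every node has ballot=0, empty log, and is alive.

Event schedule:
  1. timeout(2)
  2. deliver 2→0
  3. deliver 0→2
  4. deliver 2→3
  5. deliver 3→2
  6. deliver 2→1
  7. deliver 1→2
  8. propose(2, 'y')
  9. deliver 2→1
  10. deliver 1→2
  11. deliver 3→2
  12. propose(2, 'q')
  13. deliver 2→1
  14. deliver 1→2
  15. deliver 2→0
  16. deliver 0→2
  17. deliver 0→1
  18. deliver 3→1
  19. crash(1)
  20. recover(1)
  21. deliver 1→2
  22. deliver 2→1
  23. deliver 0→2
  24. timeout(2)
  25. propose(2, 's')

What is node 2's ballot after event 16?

6

step 1 timeout(2): 2={cand,b=6,log=-}
step 2 deliver 2→0: 0={foll,b=6,log=-}
step 3 deliver 0→2: —
step 4 deliver 2→3: 3={foll,b=6,log=-}
step 5 deliver 3→2: 2={lead,b=6,log=-}
step 6 deliver 2→1: 1={foll,b=6,log=-}
step 7 deliver 1→2: —
step 8 propose(2,'y'): —
step 9 deliver 2→1: 1={foll,b=6,log=y}
step 10 deliver 1→2: —
step 11 deliver 3→2: —
step 12 propose(2,'q'): —
step 13 deliver 2→1: 1={foll,b=6,log=y,q}
step 14 deliver 1→2: —
step 15 deliver 2→0: 0={foll,b=6,log=y}
step 16 deliver 0→2: 2={lead,b=6,log=q}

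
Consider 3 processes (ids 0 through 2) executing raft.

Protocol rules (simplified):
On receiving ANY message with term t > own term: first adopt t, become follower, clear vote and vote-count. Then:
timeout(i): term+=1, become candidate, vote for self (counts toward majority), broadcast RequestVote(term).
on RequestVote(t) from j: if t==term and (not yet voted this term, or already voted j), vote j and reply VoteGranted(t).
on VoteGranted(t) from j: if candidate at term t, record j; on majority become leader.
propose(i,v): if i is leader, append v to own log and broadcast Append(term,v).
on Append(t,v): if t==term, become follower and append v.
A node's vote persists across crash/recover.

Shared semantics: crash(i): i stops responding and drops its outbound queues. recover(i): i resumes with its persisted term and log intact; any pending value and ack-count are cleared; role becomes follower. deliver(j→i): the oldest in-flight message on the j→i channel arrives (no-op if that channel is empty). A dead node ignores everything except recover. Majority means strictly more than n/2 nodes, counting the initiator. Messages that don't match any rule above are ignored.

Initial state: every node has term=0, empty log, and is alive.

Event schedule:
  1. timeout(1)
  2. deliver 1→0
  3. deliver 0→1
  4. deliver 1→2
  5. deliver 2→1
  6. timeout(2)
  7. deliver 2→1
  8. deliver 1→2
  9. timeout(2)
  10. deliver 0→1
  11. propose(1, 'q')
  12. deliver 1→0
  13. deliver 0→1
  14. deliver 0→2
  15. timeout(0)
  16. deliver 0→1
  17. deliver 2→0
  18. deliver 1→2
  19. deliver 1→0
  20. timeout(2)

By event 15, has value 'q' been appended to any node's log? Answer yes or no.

[1] timeout(1) → N1(cand t1 [-])
[2] deliver 1→0 → N0(foll t1 [-])
[3] deliver 0→1 → N1(lead t1 [-])
[4] deliver 1→2 → N2(foll t1 [-])
[5] deliver 2→1 → ∅
[6] timeout(2) → N2(cand t2 [-])
[7] deliver 2→1 → N1(foll t2 [-])
[8] deliver 1→2 → N2(lead t2 [-])
[9] timeout(2) → N2(cand t3 [-])
[10] deliver 0→1 → ∅
[11] propose(1,'q') → ∅
[12] deliver 1→0 → ∅
[13] deliver 0→1 → ∅
[14] deliver 0→2 → ∅
[15] timeout(0) → N0(cand t2 [-])

no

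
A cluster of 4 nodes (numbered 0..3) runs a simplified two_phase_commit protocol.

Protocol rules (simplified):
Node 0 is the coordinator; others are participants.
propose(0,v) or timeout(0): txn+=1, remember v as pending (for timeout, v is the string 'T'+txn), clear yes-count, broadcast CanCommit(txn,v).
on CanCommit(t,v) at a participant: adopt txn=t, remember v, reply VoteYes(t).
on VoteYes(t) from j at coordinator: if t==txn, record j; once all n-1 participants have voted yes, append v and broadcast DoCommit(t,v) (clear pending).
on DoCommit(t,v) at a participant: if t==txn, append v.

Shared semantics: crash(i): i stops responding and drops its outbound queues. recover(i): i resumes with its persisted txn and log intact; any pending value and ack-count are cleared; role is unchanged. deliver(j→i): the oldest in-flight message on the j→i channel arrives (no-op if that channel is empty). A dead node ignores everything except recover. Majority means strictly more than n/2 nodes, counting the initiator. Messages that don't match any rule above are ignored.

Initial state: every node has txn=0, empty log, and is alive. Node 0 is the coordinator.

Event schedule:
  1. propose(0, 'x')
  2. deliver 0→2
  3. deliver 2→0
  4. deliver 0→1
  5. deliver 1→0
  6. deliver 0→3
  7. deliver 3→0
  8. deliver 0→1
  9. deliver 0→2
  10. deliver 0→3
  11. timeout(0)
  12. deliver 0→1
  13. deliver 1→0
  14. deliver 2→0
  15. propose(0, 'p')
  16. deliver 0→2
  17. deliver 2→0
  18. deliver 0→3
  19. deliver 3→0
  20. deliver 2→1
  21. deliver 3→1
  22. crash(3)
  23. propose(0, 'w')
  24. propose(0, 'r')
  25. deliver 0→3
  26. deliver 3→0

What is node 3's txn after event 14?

1. propose(0,'x'):  <0:coor t1 ->
2. deliver 0→2:  <2:part t1 ->
3. deliver 2→0:  nop
4. deliver 0→1:  <1:part t1 ->
5. deliver 1→0:  nop
6. deliver 0→3:  <3:part t1 ->
7. deliver 3→0:  <0:coor t1 x>
8. deliver 0→1:  <1:part t1 x>
9. deliver 0→2:  <2:part t1 x>
10. deliver 0→3:  <3:part t1 x>
11. timeout(0):  <0:coor t2 x>
12. deliver 0→1:  <1:part t2 x>
13. deliver 1→0:  nop
14. deliver 2→0:  nop

1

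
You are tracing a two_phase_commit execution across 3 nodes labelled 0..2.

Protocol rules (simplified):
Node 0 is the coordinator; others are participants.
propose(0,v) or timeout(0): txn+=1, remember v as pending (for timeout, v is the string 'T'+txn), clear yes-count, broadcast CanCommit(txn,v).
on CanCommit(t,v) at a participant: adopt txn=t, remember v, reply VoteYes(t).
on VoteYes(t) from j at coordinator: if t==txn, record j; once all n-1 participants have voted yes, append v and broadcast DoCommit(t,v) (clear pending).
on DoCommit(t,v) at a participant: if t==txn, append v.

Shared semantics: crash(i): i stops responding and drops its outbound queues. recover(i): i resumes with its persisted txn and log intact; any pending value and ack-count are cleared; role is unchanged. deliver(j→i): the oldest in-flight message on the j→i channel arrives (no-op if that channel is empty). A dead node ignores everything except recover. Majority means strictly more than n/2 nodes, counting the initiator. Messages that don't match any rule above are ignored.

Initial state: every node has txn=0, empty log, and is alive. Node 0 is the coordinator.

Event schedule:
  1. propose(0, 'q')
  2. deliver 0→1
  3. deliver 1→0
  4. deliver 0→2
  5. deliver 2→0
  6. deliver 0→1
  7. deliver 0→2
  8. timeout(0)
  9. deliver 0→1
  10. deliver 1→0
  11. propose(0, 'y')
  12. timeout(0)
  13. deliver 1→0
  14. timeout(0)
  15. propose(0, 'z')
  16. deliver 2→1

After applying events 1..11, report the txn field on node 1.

[1] propose(0,'q') → N0(coor t1 [-])
[2] deliver 0→1 → N1(part t1 [-])
[3] deliver 1→0 → ∅
[4] deliver 0→2 → N2(part t1 [-])
[5] deliver 2→0 → N0(coor t1 [q])
[6] deliver 0→1 → N1(part t1 [q])
[7] deliver 0→2 → N2(part t1 [q])
[8] timeout(0) → N0(coor t2 [q])
[9] deliver 0→1 → N1(part t2 [q])
[10] deliver 1→0 → ∅
[11] propose(0,'y') → N0(coor t3 [q])

2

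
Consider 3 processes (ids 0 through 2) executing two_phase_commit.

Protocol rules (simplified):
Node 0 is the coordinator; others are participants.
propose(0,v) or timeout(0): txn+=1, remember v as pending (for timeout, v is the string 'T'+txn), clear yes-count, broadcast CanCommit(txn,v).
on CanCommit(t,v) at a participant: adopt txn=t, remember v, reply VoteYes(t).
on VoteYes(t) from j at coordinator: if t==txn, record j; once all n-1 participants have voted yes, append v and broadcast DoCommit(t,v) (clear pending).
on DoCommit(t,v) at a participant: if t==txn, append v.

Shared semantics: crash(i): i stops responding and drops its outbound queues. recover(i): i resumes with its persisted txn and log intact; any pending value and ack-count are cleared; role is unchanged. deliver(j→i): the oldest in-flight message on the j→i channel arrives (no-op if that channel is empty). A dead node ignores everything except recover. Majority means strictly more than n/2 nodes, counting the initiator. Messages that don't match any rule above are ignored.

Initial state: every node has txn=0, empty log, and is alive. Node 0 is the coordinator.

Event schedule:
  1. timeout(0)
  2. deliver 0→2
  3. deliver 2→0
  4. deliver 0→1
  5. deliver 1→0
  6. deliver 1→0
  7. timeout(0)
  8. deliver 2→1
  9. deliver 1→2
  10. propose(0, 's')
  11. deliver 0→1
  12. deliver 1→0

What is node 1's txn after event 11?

1

after 1 — timeout(0): n0:coor/t1/[-]
after 2 — deliver 0→2: n2:part/t1/[-]
after 3 — deliver 2→0: ·
after 4 — deliver 0→1: n1:part/t1/[-]
after 5 — deliver 1→0: n0:coor/t1/[T1]
after 6 — deliver 1→0: ·
after 7 — timeout(0): n0:coor/t2/[T1]
after 8 — deliver 2→1: ·
after 9 — deliver 1→2: ·
after 10 — propose(0,'s'): n0:coor/t3/[T1]
after 11 — deliver 0→1: n1:part/t1/[T1]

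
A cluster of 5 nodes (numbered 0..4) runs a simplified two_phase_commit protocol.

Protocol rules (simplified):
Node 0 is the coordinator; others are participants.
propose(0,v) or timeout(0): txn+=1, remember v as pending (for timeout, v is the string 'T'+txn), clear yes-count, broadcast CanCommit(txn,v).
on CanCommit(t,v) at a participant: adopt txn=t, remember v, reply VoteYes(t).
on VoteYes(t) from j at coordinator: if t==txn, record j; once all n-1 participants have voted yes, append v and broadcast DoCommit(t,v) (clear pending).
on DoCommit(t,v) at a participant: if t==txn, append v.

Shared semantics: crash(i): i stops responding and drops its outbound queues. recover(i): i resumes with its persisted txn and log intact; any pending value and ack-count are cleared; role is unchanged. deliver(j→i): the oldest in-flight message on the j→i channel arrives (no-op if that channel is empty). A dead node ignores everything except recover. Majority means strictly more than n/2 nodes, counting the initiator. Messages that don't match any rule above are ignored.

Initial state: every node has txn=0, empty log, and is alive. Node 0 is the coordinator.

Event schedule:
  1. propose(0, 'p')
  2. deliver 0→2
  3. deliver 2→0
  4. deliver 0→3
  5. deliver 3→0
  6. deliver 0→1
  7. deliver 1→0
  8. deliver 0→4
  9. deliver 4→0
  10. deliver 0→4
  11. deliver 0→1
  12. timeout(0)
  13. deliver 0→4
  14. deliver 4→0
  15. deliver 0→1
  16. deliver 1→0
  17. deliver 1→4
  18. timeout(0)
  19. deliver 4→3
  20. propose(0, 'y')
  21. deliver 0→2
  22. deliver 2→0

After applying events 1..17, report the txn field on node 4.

2

step 1 propose(0,'p'): 0={coor,t=1,log=-}
step 2 deliver 0→2: 2={part,t=1,log=-}
step 3 deliver 2→0: —
step 4 deliver 0→3: 3={part,t=1,log=-}
step 5 deliver 3→0: —
step 6 deliver 0→1: 1={part,t=1,log=-}
step 7 deliver 1→0: —
step 8 deliver 0→4: 4={part,t=1,log=-}
step 9 deliver 4→0: 0={coor,t=1,log=p}
step 10 deliver 0→4: 4={part,t=1,log=p}
step 11 deliver 0→1: 1={part,t=1,log=p}
step 12 timeout(0): 0={coor,t=2,log=p}
step 13 deliver 0→4: 4={part,t=2,log=p}
step 14 deliver 4→0: —
step 15 deliver 0→1: 1={part,t=2,log=p}
step 16 deliver 1→0: —
step 17 deliver 1→4: —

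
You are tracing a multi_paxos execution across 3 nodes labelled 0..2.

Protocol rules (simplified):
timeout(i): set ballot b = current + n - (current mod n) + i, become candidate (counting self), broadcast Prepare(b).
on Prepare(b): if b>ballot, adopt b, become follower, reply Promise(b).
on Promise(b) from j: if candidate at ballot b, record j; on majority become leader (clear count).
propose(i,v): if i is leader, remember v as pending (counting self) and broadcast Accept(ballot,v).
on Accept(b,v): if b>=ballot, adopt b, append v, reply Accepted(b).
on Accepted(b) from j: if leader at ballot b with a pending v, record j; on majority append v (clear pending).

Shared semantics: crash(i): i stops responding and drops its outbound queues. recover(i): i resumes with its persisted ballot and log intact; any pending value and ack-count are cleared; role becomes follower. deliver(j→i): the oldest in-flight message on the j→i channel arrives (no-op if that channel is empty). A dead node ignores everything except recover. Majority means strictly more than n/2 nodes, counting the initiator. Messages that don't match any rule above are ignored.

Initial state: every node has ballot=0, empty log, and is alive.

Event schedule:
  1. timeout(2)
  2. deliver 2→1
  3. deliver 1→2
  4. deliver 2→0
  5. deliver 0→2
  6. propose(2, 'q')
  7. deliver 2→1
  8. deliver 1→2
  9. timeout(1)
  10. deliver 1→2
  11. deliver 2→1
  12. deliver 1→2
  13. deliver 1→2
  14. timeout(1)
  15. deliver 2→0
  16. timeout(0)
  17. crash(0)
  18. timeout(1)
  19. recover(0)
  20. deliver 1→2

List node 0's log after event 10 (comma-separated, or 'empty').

1. timeout(2):  <2:cand b5 ->
2. deliver 2→1:  <1:foll b5 ->
3. deliver 1→2:  <2:lead b5 ->
4. deliver 2→0:  <0:foll b5 ->
5. deliver 0→2:  nop
6. propose(2,'q'):  nop
7. deliver 2→1:  <1:foll b5 q>
8. deliver 1→2:  <2:lead b5 q>
9. timeout(1):  <1:cand b7 q>
10. deliver 1→2:  <2:foll b7 q>

empty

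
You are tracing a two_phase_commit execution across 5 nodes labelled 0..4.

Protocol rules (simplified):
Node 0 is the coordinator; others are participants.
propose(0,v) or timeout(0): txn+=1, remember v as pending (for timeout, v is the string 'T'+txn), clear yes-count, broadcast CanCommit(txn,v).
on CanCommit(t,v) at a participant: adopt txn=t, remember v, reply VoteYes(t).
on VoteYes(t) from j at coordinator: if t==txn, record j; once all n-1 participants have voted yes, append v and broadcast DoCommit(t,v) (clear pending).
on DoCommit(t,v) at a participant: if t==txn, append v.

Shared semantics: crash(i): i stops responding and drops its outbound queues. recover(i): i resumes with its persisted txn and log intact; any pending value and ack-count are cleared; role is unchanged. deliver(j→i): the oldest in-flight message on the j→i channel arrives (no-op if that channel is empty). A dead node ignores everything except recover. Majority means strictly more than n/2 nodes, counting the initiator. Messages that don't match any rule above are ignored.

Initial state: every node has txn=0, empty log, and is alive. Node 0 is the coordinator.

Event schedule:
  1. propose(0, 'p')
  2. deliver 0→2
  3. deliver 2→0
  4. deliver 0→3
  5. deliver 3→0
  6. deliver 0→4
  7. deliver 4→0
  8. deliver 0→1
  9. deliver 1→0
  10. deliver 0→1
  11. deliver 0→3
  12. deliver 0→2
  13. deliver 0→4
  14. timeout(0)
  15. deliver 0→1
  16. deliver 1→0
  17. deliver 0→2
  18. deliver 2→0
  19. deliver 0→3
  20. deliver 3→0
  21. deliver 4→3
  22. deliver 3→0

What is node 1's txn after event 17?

e1 propose(0,'p'): 0[coor,t=1,-]
e2 deliver 0→2: 2[part,t=1,-]
e3 deliver 2→0: ·
e4 deliver 0→3: 3[part,t=1,-]
e5 deliver 3→0: ·
e6 deliver 0→4: 4[part,t=1,-]
e7 deliver 4→0: ·
e8 deliver 0→1: 1[part,t=1,-]
e9 deliver 1→0: 0[coor,t=1,p]
e10 deliver 0→1: 1[part,t=1,p]
e11 deliver 0→3: 3[part,t=1,p]
e12 deliver 0→2: 2[part,t=1,p]
e13 deliver 0→4: 4[part,t=1,p]
e14 timeout(0): 0[coor,t=2,p]
e15 deliver 0→1: 1[part,t=2,p]
e16 deliver 1→0: ·
e17 deliver 0→2: 2[part,t=2,p]

2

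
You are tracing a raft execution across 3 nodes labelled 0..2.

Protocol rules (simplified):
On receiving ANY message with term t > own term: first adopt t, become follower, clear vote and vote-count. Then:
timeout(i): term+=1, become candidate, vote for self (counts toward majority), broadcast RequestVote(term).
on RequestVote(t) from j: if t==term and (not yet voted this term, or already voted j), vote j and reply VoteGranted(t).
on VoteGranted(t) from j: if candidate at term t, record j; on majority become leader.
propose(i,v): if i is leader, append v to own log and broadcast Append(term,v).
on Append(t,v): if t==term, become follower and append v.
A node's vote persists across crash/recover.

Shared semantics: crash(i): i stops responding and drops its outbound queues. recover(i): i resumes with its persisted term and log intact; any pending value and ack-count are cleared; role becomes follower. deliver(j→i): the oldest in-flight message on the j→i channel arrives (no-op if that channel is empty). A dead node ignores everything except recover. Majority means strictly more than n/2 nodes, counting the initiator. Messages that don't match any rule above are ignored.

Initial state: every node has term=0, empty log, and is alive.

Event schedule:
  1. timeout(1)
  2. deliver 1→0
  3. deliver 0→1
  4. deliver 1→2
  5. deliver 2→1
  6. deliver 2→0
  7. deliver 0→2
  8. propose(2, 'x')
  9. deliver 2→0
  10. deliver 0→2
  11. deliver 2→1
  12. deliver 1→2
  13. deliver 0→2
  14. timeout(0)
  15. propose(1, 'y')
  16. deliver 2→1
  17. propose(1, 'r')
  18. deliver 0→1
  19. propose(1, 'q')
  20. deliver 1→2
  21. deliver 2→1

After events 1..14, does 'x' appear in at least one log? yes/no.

no

1. timeout(1):  <1:cand t1 ->
2. deliver 1→0:  <0:foll t1 ->
3. deliver 0→1:  <1:lead t1 ->
4. deliver 1→2:  <2:foll t1 ->
5. deliver 2→1:  nop
6. deliver 2→0:  nop
7. deliver 0→2:  nop
8. propose(2,'x'):  nop
9. deliver 2→0:  nop
10. deliver 0→2:  nop
11. deliver 2→1:  nop
12. deliver 1→2:  nop
13. deliver 0→2:  nop
14. timeout(0):  <0:cand t2 ->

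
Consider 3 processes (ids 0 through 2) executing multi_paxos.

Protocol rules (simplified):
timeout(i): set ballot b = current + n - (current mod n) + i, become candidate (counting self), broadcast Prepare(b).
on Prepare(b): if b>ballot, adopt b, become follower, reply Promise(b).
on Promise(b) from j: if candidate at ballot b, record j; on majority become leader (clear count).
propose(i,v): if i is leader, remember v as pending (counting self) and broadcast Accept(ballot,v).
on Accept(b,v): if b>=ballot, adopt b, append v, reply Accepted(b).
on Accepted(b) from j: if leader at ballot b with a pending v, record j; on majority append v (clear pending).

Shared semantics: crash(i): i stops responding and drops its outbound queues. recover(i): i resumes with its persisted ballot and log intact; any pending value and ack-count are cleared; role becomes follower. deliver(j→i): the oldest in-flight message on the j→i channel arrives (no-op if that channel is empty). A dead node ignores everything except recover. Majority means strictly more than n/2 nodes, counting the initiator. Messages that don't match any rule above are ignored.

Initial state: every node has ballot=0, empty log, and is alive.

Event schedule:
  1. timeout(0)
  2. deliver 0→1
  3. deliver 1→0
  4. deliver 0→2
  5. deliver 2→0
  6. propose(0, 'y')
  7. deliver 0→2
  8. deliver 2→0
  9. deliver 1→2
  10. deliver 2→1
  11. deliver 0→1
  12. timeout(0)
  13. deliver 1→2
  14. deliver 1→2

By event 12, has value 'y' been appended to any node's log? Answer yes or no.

yes

step 1 timeout(0): 0={cand,b=3,log=-}
step 2 deliver 0→1: 1={foll,b=3,log=-}
step 3 deliver 1→0: 0={lead,b=3,log=-}
step 4 deliver 0→2: 2={foll,b=3,log=-}
step 5 deliver 2→0: —
step 6 propose(0,'y'): —
step 7 deliver 0→2: 2={foll,b=3,log=y}
step 8 deliver 2→0: 0={lead,b=3,log=y}
step 9 deliver 1→2: —
step 10 deliver 2→1: —
step 11 deliver 0→1: 1={foll,b=3,log=y}
step 12 timeout(0): 0={cand,b=6,log=y}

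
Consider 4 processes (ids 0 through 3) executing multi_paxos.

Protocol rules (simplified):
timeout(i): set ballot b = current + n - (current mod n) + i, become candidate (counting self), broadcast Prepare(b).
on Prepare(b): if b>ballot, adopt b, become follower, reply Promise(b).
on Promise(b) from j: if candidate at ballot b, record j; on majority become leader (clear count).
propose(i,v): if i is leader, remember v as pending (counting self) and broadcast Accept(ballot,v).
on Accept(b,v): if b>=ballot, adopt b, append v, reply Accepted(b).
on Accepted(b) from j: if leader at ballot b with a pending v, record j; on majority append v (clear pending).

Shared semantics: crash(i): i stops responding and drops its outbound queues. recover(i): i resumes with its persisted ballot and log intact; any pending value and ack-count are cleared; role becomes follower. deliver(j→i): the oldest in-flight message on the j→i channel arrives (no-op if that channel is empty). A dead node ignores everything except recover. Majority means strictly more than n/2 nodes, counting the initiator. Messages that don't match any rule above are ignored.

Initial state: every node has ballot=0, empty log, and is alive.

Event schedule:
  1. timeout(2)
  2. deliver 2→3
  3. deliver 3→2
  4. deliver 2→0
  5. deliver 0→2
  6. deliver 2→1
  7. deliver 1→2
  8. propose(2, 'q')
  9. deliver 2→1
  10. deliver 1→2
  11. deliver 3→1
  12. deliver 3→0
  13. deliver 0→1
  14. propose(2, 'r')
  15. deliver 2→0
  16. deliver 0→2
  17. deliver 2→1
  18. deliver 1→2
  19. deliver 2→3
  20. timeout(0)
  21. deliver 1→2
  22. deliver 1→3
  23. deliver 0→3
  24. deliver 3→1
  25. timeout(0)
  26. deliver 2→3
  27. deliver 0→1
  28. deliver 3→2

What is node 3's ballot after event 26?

8

e1 timeout(2): 2[cand,b=6,-]
e2 deliver 2→3: 3[foll,b=6,-]
e3 deliver 3→2: ·
e4 deliver 2→0: 0[foll,b=6,-]
e5 deliver 0→2: 2[lead,b=6,-]
e6 deliver 2→1: 1[foll,b=6,-]
e7 deliver 1→2: ·
e8 propose(2,'q'): ·
e9 deliver 2→1: 1[foll,b=6,q]
e10 deliver 1→2: ·
e11 deliver 3→1: ·
e12 deliver 3→0: ·
e13 deliver 0→1: ·
e14 propose(2,'r'): ·
e15 deliver 2→0: 0[foll,b=6,q]
e16 deliver 0→2: ·
e17 deliver 2→1: 1[foll,b=6,q,r]
e18 deliver 1→2: 2[lead,b=6,r]
e19 deliver 2→3: 3[foll,b=6,q]
e20 timeout(0): 0[cand,b=8,q]
e21 deliver 1→2: ·
e22 deliver 1→3: ·
e23 deliver 0→3: 3[foll,b=8,q]
e24 deliver 3→1: ·
e25 timeout(0): 0[cand,b=12,q]
e26 deliver 2→3: ·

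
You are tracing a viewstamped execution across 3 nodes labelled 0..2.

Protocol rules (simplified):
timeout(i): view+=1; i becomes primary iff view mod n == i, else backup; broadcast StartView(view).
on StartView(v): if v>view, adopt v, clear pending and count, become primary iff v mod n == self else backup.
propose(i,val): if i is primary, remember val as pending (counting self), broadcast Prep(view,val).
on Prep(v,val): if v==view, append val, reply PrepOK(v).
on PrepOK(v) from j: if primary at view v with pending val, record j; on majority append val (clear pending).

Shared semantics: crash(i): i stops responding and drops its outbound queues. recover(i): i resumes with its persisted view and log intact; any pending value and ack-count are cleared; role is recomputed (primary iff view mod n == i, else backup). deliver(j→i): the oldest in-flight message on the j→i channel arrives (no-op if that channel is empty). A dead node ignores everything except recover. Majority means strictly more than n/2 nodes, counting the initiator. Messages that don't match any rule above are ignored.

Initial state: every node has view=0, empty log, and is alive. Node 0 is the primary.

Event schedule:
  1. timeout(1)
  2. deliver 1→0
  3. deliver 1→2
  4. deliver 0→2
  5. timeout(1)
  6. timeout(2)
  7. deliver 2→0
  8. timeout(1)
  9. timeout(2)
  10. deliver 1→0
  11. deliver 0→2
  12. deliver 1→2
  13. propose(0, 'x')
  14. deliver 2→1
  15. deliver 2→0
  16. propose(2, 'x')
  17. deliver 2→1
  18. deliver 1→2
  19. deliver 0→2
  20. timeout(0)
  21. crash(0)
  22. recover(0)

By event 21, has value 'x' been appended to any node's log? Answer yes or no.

no

step 1 timeout(1): 1={prim,v=1,log=-}
step 2 deliver 1→0: 0={back,v=1,log=-}
step 3 deliver 1→2: 2={back,v=1,log=-}
step 4 deliver 0→2: —
step 5 timeout(1): 1={back,v=2,log=-}
step 6 timeout(2): 2={prim,v=2,log=-}
step 7 deliver 2→0: 0={back,v=2,log=-}
step 8 timeout(1): 1={back,v=3,log=-}
step 9 timeout(2): 2={back,v=3,log=-}
step 10 deliver 1→0: —
step 11 deliver 0→2: —
step 12 deliver 1→2: —
step 13 propose(0,'x'): —
step 14 deliver 2→1: —
step 15 deliver 2→0: 0={prim,v=3,log=-}
step 16 propose(2,'x'): —
step 17 deliver 2→1: —
step 18 deliver 1→2: —
step 19 deliver 0→2: —
step 20 timeout(0): 0={back,v=4,log=-}
step 21 crash(0): 0={✗back,v=4,log=-}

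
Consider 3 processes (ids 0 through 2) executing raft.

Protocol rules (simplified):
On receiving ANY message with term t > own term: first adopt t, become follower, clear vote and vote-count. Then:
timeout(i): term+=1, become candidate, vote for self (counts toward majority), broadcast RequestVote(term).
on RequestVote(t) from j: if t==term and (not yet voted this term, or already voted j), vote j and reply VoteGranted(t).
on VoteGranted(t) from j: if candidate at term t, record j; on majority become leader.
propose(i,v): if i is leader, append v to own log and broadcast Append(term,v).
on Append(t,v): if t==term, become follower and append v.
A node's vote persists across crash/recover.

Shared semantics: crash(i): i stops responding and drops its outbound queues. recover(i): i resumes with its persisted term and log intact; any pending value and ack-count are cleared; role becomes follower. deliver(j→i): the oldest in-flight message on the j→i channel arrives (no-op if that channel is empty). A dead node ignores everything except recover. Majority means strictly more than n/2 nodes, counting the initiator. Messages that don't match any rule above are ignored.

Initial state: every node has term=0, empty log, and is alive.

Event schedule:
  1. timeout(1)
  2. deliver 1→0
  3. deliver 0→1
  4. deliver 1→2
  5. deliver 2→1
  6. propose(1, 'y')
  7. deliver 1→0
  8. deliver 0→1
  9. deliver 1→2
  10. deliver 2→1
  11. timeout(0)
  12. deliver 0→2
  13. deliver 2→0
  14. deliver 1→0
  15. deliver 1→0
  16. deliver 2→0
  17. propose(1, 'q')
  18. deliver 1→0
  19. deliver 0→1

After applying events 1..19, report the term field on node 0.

2

1. timeout(1):  <1:cand t1 ->
2. deliver 1→0:  <0:foll t1 ->
3. deliver 0→1:  <1:lead t1 ->
4. deliver 1→2:  <2:foll t1 ->
5. deliver 2→1:  nop
6. propose(1,'y'):  <1:lead t1 y>
7. deliver 1→0:  <0:foll t1 y>
8. deliver 0→1:  nop
9. deliver 1→2:  <2:foll t1 y>
10. deliver 2→1:  nop
11. timeout(0):  <0:cand t2 y>
12. deliver 0→2:  <2:foll t2 y>
13. deliver 2→0:  <0:lead t2 y>
14. deliver 1→0:  nop
15. deliver 1→0:  nop
16. deliver 2→0:  nop
17. propose(1,'q'):  <1:lead t1 y,q>
18. deliver 1→0:  nop
19. deliver 0→1:  <1:foll t2 y,q>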